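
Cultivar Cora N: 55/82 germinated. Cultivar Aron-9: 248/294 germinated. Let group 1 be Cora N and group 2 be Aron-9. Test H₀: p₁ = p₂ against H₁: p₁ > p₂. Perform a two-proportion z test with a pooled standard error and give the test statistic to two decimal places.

z = -3.50

p̂₁ = 55/82 ≈ 0.6707, p̂₂ = 248/294 ≈ 0.8435.
Pooled p̂ = (55+248)/(82+294) = 303/376 = 0.8059.
SE = √(0.156455 × 0.0155965) = 0.0494.
z = (0.6707 − 0.8435)/0.0494 = -0.1728/0.0494 = -3.50.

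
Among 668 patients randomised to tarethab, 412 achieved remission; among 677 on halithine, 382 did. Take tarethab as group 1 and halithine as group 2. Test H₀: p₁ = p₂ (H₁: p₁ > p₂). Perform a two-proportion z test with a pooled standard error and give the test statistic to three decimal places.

p̂₁ = 412/668 = 0.61677, p̂₂ = 382/677 = 0.56425.
Pooled p̂ = (412+382)/(668+677) = 794/1345 = 0.59033.
SE = √(p̂(1−p̂)(1/n₁+1/n₂)) = √(0.59033·0.40967·0.00297411) = √(0.000719258) = 0.02682.
z = (0.61677 − 0.56425)/0.02682 = 0.05252/0.02682 = 1.958.

z = 1.958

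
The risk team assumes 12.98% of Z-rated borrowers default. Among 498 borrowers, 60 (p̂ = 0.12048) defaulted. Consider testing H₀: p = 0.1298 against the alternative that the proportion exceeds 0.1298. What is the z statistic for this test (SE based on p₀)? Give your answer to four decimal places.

p̂ = 60/498 = 0.120482.
Standard error under H₀: √(0.1298×0.8702/498) = 0.015060.
z = (0.120482 − 0.1298)/0.015060 = -0.009318/0.015060 = -0.6187.
p-value = P(Z > -0.619) ≈ 0.7319.

z = -0.6187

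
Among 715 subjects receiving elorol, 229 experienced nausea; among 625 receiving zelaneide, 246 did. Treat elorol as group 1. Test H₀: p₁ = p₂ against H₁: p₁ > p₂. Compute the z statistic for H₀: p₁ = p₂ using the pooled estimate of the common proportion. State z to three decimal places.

z = -2.799

p̂₁ = 229/715 ≈ 0.320280, p̂₂ = 246/625 ≈ 0.393600.
Pooled p̂ = (229+246)/(715+625) = 475/1340 = 0.354478.
SE = √(0.228823 × 0.0029986) = 0.026194.
z = (0.320280 − 0.393600)/0.026194 = -0.073320/0.026194 = -2.799.
p-value = P(Z > -2.799) ≈ 0.9974.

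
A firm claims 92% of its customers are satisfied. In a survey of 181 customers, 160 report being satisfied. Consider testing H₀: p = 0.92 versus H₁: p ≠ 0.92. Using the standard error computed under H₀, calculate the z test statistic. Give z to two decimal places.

p̂ = 160/181 = 0.88398.
SE = √(p₀(1−p₀)/n) = √(0.0736/181) = 0.02017.
z = (0.88398 − 0.92)/0.02017 = -0.03602/0.02017 = -1.79.
Two-sided p-value ≈ 2·Φ(−1.786) = 0.0740.

z = -1.79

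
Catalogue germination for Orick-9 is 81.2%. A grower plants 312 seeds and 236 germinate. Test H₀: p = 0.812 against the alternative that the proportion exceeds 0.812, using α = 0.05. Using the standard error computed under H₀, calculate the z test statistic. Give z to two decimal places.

z = -2.51

p̂ = 236/312 ≈ 0.75641.
Standard error under H₀: √(0.812×0.188/312) = 0.02212.
z = (0.75641 − 0.812)/0.02212 = -0.05559/0.02212 = -2.51.
p-value = P(Z > -2.513) ≈ 0.9940; since p > α = 0.05, fail to reject H₀.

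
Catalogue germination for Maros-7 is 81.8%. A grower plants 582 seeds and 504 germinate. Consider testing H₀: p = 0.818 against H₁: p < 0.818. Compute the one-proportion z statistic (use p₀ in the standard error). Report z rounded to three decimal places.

z = 3.000

p̂ = 504/582 ≈ 0.865979.
Standard error under H₀: √(0.818×0.182/582) = 0.015994.
z = (0.865979 − 0.818)/0.015994 = 0.047979/0.015994 = 3.000.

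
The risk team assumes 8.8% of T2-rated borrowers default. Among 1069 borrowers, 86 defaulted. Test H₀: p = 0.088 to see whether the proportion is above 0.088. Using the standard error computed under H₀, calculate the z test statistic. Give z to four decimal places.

p̂ = 86/1069 = 0.0804490.
Under H₀, SE = √(0.088·0.912/1069) = √(7.50758e-05) = 0.0086646.
z = (0.0804490 − 0.088)/0.0086646 = -0.0075510/0.0086646 = -0.8715.
p-value = P(Z > -0.871) ≈ 0.8083.

z = -0.8715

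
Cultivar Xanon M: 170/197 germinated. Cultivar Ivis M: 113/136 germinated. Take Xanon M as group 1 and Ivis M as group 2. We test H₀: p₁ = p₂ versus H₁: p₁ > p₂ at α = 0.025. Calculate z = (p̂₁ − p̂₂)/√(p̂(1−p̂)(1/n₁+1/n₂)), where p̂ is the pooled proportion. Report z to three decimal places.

p̂₁ = 170/197 = 0.86294, p̂₂ = 113/136 = 0.83088.
Pooled p̂ = (170+113)/(197+136) = 283/333 = 0.84985.
SE = √(0.127605 × 0.0124291) = 0.03982.
z = (0.86294 − 0.83088)/0.03982 = 0.03206/0.03982 = 0.805.
p-value = P(Z > 0.805) ≈ 0.2104, so at α = 0.025 we fail to reject H₀.

z = 0.805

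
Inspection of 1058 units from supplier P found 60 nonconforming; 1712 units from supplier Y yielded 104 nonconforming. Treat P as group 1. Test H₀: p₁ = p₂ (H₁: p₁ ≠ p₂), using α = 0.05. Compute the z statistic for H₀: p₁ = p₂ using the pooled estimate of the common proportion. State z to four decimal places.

p̂₁ = 60/1058 ≈ 0.056711, p̂₂ = 104/1712 ≈ 0.060748.
Pooled p̂ = (60+104)/(1058+1712) = 164/2770 = 0.059206.
SE = √(p̂(1−p̂)(1/n₁+1/n₂)) = √(0.059206·0.940794·0.00152929) = √(8.51822e-05) = 0.009229.
z = (0.056711 − 0.060748)/0.009229 = -0.004037/0.009229 = -0.4374.
Two-sided p-value ≈ 2·Φ(−0.437) = 0.6618; since p > α = 0.05, fail to reject H₀.

z = -0.4374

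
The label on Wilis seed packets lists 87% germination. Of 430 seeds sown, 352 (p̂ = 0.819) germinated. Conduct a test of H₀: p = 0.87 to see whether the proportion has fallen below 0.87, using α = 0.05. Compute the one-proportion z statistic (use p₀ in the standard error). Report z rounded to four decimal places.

z = -3.1690

p̂ = 352/430 = 0.818605.
SE = √(p₀(1−p₀)/n) = √(0.1131/430) = 0.016218.
z = (0.818605 − 0.87)/0.016218 = -0.051395/0.016218 = -3.1690.
p-value = P(Z < -3.169) ≈ 0.0008. With α = 0.05, reject H₀.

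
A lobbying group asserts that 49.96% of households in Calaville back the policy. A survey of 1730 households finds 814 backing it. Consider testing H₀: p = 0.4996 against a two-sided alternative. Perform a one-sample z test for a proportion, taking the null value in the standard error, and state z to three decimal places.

p̂ = 814/1730 ≈ 0.47052.
Under H₀, SE = √(0.4996·0.5004/1730) = √(0.000144509) = 0.01202.
z = (0.47052 − 0.4996)/0.01202 = -0.02908/0.01202 = -2.419.

z = -2.419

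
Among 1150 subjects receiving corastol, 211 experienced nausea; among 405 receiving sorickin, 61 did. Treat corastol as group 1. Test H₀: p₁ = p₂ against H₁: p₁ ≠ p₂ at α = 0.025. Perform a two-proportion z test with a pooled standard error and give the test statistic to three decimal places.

z = 1.497

p̂₁ = 211/1150 ≈ 0.18348, p̂₂ = 61/405 ≈ 0.15062.
Pooled p̂ = (211+61)/(1150+405) = 272/1555 = 0.17492.
SE = √(0.144323 × 0.0033387) = 0.02195.
z = (0.18348 − 0.15062)/0.02195 = 0.03286/0.02195 = 1.497.
p-value = 2·P(Z > 1.497) ≈ 0.1344, so at α = 0.025 we fail to reject H₀.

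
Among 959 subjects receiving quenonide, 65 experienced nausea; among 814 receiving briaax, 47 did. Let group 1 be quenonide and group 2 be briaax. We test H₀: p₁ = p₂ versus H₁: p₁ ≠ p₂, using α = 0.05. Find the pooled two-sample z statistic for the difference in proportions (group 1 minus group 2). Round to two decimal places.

z = 0.87

p̂₁ = 65/959 ≈ 0.0678, p̂₂ = 47/814 ≈ 0.0577.
Pooled p̂ = (65+47)/(959+814) = 112/1773 = 0.0632.
SE = √(p̂(1−p̂)(1/n₁+1/n₂)) = √(0.0632·0.9368·0.00227125) = √(0.000134411) = 0.0116.
z = (0.0678 − 0.0577)/0.0116 = 0.0101/0.0116 = 0.87.
p-value = 2·P(Z > 0.866) ≈ 0.3865, so at α = 0.05 we fail to reject H₀.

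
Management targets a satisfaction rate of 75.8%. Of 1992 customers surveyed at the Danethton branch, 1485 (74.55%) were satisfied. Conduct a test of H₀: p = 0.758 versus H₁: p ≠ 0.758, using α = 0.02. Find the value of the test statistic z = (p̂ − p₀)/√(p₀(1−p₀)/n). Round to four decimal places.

z = -1.3045

p̂ = 1485/1992 = 0.745482.
Under H₀, SE = √(0.758·0.242/1992) = √(9.20863e-05) = 0.009596.
z = (0.745482 − 0.758)/0.009596 = -0.012518/0.009596 = -1.3045.
Two-sided p-value ≈ 2·Φ(−1.304) = 0.1921. With α = 0.02, fail to reject H₀.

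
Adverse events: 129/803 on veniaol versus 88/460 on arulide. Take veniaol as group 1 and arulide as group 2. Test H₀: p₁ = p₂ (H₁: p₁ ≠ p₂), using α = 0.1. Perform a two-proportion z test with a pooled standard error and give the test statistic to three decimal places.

p̂₁ = 129/803 ≈ 0.160648, p̂₂ = 88/460 ≈ 0.191304.
Pooled p̂ = (129+88)/(803+460) = 217/1263 = 0.171813.
SE = √(0.142293 × 0.00341924) = 0.022058.
z = (0.160648 − 0.191304)/0.022058 = -0.030656/0.022058 = -1.390.
p-value = 2·P(Z > 1.390) ≈ 0.1646, so at α = 0.1 we fail to reject H₀.

z = -1.390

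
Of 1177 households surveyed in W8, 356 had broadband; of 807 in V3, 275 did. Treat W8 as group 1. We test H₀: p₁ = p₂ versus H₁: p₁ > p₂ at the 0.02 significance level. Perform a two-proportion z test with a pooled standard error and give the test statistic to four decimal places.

z = -1.7996

p̂₁ = 356/1177 ≈ 0.302464, p̂₂ = 275/807 ≈ 0.340768.
Pooled p̂ = (356+275)/(1177+807) = 631/1984 = 0.318044.
SE = √(p̂(1−p̂)(1/n₁+1/n₂)) = √(0.318044·0.681956·0.00208878) = √(0.000453039) = 0.021285.
z = (0.302464 − 0.340768)/0.021285 = -0.038304/0.021285 = -1.7996.
p-value = P(Z > -1.800) ≈ 0.9640. With α = 0.02, fail to reject H₀.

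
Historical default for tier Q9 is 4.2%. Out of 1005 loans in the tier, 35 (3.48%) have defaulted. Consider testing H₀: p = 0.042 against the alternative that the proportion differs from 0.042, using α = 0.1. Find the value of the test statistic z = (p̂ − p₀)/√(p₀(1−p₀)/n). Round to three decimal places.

p̂ = 35/1005 = 0.034826.
SE = √(p₀(1−p₀)/n) = √(0.040236/1005) = 0.006327.
z = (0.034826 − 0.042)/0.006327 = -0.007174/0.006327 = -1.134.
p-value = 2·P(Z > 1.134) ≈ 0.2569, so at α = 0.1 we fail to reject H₀.

z = -1.134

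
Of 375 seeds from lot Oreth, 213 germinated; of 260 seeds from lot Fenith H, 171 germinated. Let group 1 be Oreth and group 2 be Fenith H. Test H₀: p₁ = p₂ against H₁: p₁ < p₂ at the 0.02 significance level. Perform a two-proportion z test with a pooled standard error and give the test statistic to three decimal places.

p̂₁ = 213/375 ≈ 0.56800, p̂₂ = 171/260 ≈ 0.65769.
Pooled p̂ = (213+171)/(375+260) = 384/635 = 0.60472.
SE = √(p̂(1−p̂)(1/n₁+1/n₂)) = √(0.60472·0.39528·0.00651282) = √(0.00155678) = 0.03946.
z = (0.56800 − 0.65769)/0.03946 = -0.08969/0.03946 = -2.273.
p-value = P(Z < -2.273) ≈ 0.0115, so at α = 0.02 we reject H₀.

z = -2.273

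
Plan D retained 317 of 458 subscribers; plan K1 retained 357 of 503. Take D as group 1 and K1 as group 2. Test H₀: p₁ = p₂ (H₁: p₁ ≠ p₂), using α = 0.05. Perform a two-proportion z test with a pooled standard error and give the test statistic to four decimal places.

z = -0.5955

p̂₁ = 317/458 ≈ 0.692140, p̂₂ = 357/503 ≈ 0.709742.
Pooled p̂ = (317+357)/(458+503) = 674/961 = 0.701353.
SE = √(0.209457 × 0.00417148) = 0.029559.
z = (0.692140 − 0.709742)/0.029559 = -0.017602/0.029559 = -0.5955.
p-value = 2·P(Z > 0.595) ≈ 0.5515, so at α = 0.05 we fail to reject H₀.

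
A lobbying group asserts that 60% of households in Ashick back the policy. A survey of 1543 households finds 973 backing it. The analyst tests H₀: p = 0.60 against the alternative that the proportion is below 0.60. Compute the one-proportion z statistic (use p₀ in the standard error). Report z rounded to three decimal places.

p̂ = 973/1543 ≈ 0.63059.
Under H₀, SE = √(0.6·0.4/1543) = √(0.000155541) = 0.01247.
z = (0.63059 − 0.6)/0.01247 = 0.03059/0.01247 = 2.453.
p-value = P(Z < 2.453) ≈ 0.9929.

z = 2.453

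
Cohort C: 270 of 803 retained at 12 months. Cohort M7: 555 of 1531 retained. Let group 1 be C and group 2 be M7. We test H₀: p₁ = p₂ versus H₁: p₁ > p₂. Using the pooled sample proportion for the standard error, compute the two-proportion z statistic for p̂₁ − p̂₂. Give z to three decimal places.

p̂₁ = 270/803 ≈ 0.33624, p̂₂ = 555/1531 ≈ 0.36251.
Pooled p̂ = (270+555)/(803+1531) = 825/2334 = 0.35347.
SE = √(p̂(1−p̂)(1/n₁+1/n₂)) = √(0.35347·0.64653·0.0018985) = √(0.000433862) = 0.02083.
z = (0.33624 − 0.36251)/0.02083 = -0.02627/0.02083 = -1.261.

z = -1.261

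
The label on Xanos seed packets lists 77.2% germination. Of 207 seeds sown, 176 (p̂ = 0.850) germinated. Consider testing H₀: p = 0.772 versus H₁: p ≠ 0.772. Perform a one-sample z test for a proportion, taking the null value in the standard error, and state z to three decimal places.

z = 2.683

p̂ = 176/207 ≈ 0.85024.
Standard error under H₀: √(0.772×0.228/207) = 0.02916.
z = (0.85024 − 0.772)/0.02916 = 0.07824/0.02916 = 2.683.
Two-sided p-value ≈ 2·Φ(−2.683) = 0.0073.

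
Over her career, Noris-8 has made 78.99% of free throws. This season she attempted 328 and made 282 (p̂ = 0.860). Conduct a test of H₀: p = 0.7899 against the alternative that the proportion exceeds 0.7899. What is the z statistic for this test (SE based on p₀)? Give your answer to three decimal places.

z = 3.106

p̂ = 282/328 = 0.85976.
Under H₀, SE = √(0.7899·0.2101/328) = √(0.000505969) = 0.02249.
z = (0.85976 − 0.7899)/0.02249 = 0.06986/0.02249 = 3.106.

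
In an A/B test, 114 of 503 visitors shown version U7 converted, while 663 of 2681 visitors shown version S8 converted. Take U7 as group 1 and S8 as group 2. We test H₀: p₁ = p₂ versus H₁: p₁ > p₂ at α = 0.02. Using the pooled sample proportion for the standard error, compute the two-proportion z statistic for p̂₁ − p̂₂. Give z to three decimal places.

z = -0.990

p̂₁ = 114/503 = 0.22664, p̂₂ = 663/2681 = 0.24730.
Pooled p̂ = (114+663)/(503+2681) = 777/3184 = 0.24403.
SE = √(0.184481 × 0.00236107) = 0.02087.
z = (0.22664 − 0.24730)/0.02087 = -0.02066/0.02087 = -0.990.
p-value = P(Z > -0.990) ≈ 0.8388; since p > α = 0.02, fail to reject H₀.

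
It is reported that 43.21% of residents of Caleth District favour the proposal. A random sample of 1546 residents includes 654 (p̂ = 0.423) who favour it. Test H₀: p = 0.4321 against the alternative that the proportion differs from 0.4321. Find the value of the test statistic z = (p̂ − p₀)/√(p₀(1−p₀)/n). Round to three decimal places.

p̂ = 654/1546 ≈ 0.42303.
Under H₀, SE = √(0.4321·0.5679/1546) = √(0.000158725) = 0.01260.
z = (0.42303 − 0.4321)/0.01260 = -0.00907/0.01260 = -0.720.

z = -0.720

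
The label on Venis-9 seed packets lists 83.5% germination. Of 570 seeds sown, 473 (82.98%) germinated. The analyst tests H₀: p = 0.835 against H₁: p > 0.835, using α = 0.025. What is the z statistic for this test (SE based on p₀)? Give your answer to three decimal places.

z = -0.333

p̂ = 473/570 ≈ 0.82982.
SE = √(p₀(1−p₀)/n) = √(0.13778/570) = 0.01555.
z = (0.82982 − 0.835)/0.01555 = -0.00518/0.01555 = -0.333.
p-value = P(Z > -0.333) ≈ 0.6304. With α = 0.025, fail to reject H₀.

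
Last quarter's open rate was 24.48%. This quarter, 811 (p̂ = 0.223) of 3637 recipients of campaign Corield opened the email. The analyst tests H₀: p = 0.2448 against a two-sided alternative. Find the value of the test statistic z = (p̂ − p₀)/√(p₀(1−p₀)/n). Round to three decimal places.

p̂ = 811/3637 ≈ 0.2229860.
Standard error under H₀: √(0.2448×0.7552/3637) = 0.0071296.
z = (0.2229860 − 0.2448)/0.0071296 = -0.0218140/0.0071296 = -3.060.
Two-sided p-value ≈ 2·Φ(−3.060) = 0.0022.

z = -3.060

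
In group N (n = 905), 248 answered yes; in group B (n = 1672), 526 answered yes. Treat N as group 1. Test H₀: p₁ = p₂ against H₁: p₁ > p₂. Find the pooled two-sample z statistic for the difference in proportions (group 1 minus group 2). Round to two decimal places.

z = -2.14

p̂₁ = 248/905 ≈ 0.27403, p̂₂ = 526/1672 ≈ 0.31459.
Pooled p̂ = (248+526)/(905+1672) = 774/2577 = 0.30035.
SE = √(p̂(1−p̂)(1/n₁+1/n₂)) = √(0.30035·0.69965·0.00170306) = √(0.00035788) = 0.01892.
z = (0.27403 − 0.31459)/0.01892 = -0.04056/0.01892 = -2.14.
p-value = P(Z > -2.144) ≈ 0.9840.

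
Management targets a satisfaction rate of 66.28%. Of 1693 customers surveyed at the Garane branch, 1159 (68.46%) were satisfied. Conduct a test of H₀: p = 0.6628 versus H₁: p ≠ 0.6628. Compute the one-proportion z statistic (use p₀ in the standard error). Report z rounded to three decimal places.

p̂ = 1159/1693 = 0.68458.
SE = √(p₀(1−p₀)/n) = √(0.2235/1693) = 0.01149.
z = (0.68458 − 0.6628)/0.01149 = 0.02178/0.01149 = 1.896.

z = 1.896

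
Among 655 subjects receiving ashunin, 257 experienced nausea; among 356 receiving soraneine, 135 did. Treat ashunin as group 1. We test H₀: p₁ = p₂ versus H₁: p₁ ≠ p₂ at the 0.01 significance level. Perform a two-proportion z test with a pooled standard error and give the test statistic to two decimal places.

z = 0.41

p̂₁ = 257/655 = 0.3924, p̂₂ = 135/356 = 0.3792.
Pooled p̂ = (257+135)/(655+356) = 392/1011 = 0.3877.
SE = √(0.237397 × 0.00433571) = 0.0321.
z = (0.3924 − 0.3792)/0.0321 = 0.0132/0.0321 = 0.41.
Two-sided p-value ≈ 2·Φ(−0.410) = 0.6818. With α = 0.01, fail to reject H₀.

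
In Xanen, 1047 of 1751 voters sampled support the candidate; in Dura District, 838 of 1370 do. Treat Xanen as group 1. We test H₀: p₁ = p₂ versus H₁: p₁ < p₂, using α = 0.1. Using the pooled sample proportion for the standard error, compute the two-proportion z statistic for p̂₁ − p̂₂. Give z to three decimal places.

z = -0.779

p̂₁ = 1047/1751 = 0.59794, p̂₂ = 838/1370 = 0.61168.
Pooled p̂ = (1047+838)/(1751+1370) = 1885/3121 = 0.60397.
SE = √(p̂(1−p̂)(1/n₁+1/n₂)) = √(0.60397·0.39603·0.00130103) = √(0.000311193) = 0.01764.
z = (0.59794 − 0.61168)/0.01764 = -0.01374/0.01764 = -0.779.
p-value = P(Z < -0.779) ≈ 0.2181, so at α = 0.1 we fail to reject H₀.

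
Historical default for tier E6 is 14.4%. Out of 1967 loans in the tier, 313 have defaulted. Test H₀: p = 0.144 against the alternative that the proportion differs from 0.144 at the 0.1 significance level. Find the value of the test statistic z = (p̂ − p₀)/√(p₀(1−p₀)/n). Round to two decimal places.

p̂ = 313/1967 ≈ 0.1591.
Under H₀, SE = √(0.144·0.856/1967) = √(6.2666e-05) = 0.0079.
z = (0.1591 − 0.144)/0.0079 = 0.0151/0.0079 = 1.91.
p-value = 2·P(Z > 1.911) ≈ 0.0560, so at α = 0.1 we reject H₀.

z = 1.91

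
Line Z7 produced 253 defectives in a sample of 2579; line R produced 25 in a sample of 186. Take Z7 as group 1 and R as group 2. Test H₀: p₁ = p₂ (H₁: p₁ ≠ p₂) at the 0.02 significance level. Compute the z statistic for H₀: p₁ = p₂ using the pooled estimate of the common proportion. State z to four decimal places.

p̂₁ = 253/2579 ≈ 0.098100, p̂₂ = 25/186 ≈ 0.134409.
Pooled p̂ = (253+25)/(2579+186) = 278/2765 = 0.100542.
SE = √(p̂(1−p̂)(1/n₁+1/n₂)) = √(0.100542·0.899458·0.00576409) = √(0.000521268) = 0.022831.
z = (0.098100 − 0.134409)/0.022831 = -0.036309/0.022831 = -1.5903.
p-value = 2·P(Z > 1.590) ≈ 0.1118, so at α = 0.02 we fail to reject H₀.

z = -1.5903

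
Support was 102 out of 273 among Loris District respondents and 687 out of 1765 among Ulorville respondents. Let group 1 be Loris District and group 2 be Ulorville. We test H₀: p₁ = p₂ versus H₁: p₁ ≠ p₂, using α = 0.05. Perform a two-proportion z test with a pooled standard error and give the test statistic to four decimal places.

z = -0.4927

p̂₁ = 102/273 = 0.373626, p̂₂ = 687/1765 = 0.389235.
Pooled p̂ = (102+687)/(273+1765) = 789/2038 = 0.387144.
SE = √(p̂(1−p̂)(1/n₁+1/n₂)) = √(0.387144·0.612856·0.00422958) = √(0.00100352) = 0.031678.
z = (0.373626 − 0.389235)/0.031678 = -0.015609/0.031678 = -0.4927.
Two-sided p-value ≈ 2·Φ(−0.493) = 0.6222. With α = 0.05, fail to reject H₀.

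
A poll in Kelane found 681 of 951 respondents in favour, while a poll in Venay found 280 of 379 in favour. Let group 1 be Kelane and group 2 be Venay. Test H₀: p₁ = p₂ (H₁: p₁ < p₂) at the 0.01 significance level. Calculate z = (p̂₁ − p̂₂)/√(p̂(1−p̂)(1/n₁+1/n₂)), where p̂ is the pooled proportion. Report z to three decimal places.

z = -0.835

p̂₁ = 681/951 ≈ 0.71609, p̂₂ = 280/379 ≈ 0.73879.
Pooled p̂ = (681+280)/(951+379) = 961/1330 = 0.72256.
SE = √(0.200469 × 0.00369005) = 0.02720.
z = (0.71609 − 0.73879)/0.02720 = -0.02270/0.02720 = -0.835.
p-value = P(Z < -0.835) ≈ 0.2020. With α = 0.01, fail to reject H₀.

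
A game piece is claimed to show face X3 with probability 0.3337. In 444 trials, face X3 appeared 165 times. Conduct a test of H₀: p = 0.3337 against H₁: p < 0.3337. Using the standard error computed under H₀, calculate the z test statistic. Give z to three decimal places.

p̂ = 165/444 = 0.371622.
SE = √(p₀(1−p₀)/n) = √(0.22234/444) = 0.022378.
z = (0.371622 − 0.3337)/0.022378 = 0.037922/0.022378 = 1.695.
p-value = P(Z < 1.695) ≈ 0.9549.

z = 1.695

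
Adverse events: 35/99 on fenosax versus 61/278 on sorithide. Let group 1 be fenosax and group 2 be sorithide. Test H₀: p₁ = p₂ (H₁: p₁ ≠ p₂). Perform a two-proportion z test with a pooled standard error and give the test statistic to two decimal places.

z = 2.63

p̂₁ = 35/99 = 0.3535, p̂₂ = 61/278 = 0.2194.
Pooled p̂ = (35+61)/(99+278) = 96/377 = 0.2546.
SE = √(p̂(1−p̂)(1/n₁+1/n₂)) = √(0.2546·0.7454·0.0136981) = √(0.0025999) = 0.0510.
z = (0.3535 − 0.2194)/0.0510 = 0.1341/0.0510 = 2.63.
p-value = 2·P(Z > 2.630) ≈ 0.0085.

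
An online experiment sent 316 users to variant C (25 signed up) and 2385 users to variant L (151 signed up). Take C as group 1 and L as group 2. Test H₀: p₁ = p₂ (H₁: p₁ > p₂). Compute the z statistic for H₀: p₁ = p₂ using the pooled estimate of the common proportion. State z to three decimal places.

z = 1.069

p̂₁ = 25/316 = 0.07911, p̂₂ = 151/2385 = 0.06331.
Pooled p̂ = (25+151)/(316+2385) = 176/2701 = 0.06516.
SE = √(p̂(1−p̂)(1/n₁+1/n₂)) = √(0.06516·0.93484·0.00358384) = √(0.00021831) = 0.01478.
z = (0.07911 − 0.06331)/0.01478 = 0.01580/0.01478 = 1.069.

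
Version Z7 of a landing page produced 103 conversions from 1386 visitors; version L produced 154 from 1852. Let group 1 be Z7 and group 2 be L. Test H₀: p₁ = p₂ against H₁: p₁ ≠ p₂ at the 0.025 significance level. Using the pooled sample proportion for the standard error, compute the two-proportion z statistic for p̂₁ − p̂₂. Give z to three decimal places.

z = -0.921

p̂₁ = 103/1386 ≈ 0.07431, p̂₂ = 154/1852 ≈ 0.08315.
Pooled p̂ = (103+154)/(1386+1852) = 257/3238 = 0.07937.
SE = √(p̂(1−p̂)(1/n₁+1/n₂)) = √(0.07937·0.92063·0.00126146) = √(9.21752e-05) = 0.00960.
z = (0.07431 − 0.08315)/0.00960 = -0.00884/0.00960 = -0.921.
p-value = 2·P(Z > 0.921) ≈ 0.3572. With α = 0.025, fail to reject H₀.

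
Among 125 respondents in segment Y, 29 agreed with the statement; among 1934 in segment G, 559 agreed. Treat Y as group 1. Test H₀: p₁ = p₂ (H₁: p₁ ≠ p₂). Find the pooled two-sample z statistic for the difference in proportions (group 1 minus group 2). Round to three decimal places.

p̂₁ = 29/125 ≈ 0.23200, p̂₂ = 559/1934 ≈ 0.28904.
Pooled p̂ = (29+559)/(125+1934) = 588/2059 = 0.28558.
SE = √(p̂(1−p̂)(1/n₁+1/n₂)) = √(0.28558·0.71442·0.00851706) = √(0.00173767) = 0.04169.
z = (0.23200 − 0.28904)/0.04169 = -0.05704/0.04169 = -1.368.

z = -1.368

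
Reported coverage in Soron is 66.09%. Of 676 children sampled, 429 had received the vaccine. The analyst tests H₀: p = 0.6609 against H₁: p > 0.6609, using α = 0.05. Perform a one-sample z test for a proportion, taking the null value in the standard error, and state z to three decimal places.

z = -1.444

p̂ = 429/676 ≈ 0.634615.
SE = √(p₀(1−p₀)/n) = √(0.22411/676) = 0.018208.
z = (0.634615 − 0.6609)/0.018208 = -0.026285/0.018208 = -1.444.
p-value = P(Z > -1.444) ≈ 0.9256. With α = 0.05, fail to reject H₀.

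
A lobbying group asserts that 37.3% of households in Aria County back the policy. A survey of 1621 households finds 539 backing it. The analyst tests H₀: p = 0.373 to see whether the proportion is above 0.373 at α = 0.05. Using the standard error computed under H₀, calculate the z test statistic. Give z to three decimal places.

p̂ = 539/1621 = 0.33251.
Standard error under H₀: √(0.373×0.627/1621) = 0.01201.
z = (0.33251 − 0.373)/0.01201 = -0.04049/0.01201 = -3.371.
p-value = P(Z > -3.371) ≈ 0.9996; since p > α = 0.05, fail to reject H₀.

z = -3.371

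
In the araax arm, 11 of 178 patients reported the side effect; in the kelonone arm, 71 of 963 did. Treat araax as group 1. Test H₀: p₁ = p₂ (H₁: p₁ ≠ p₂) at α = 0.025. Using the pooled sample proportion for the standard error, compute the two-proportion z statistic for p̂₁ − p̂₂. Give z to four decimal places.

p̂₁ = 11/178 ≈ 0.061798, p̂₂ = 71/963 ≈ 0.073728.
Pooled p̂ = (11+71)/(178+963) = 82/1141 = 0.071867.
SE = √(0.0667019 × 0.0066564) = 0.021071.
z = (0.061798 − 0.073728)/0.021071 = -0.011930/0.021071 = -0.5662.
p-value = 2·P(Z > 0.566) ≈ 0.5713, so at α = 0.025 we fail to reject H₀.

z = -0.5662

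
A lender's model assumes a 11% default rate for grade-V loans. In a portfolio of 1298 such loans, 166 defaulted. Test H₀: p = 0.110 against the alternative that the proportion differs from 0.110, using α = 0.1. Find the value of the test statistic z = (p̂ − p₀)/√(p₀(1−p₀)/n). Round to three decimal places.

p̂ = 166/1298 = 0.127889.
SE = √(p₀(1−p₀)/n) = √(0.0979/1298) = 0.008685.
z = (0.127889 − 0.11)/0.008685 = 0.017889/0.008685 = 2.060.
Two-sided p-value ≈ 2·Φ(−2.060) = 0.0394, so at α = 0.1 we reject H₀.

z = 2.060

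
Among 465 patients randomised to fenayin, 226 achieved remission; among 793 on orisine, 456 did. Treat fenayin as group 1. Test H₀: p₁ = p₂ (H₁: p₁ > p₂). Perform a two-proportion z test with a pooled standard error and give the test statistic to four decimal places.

p̂₁ = 226/465 ≈ 0.4860215, p̂₂ = 456/793 ≈ 0.5750315.
Pooled p̂ = (226+456)/(465+793) = 682/1258 = 0.5421304.
SE = √(p̂(1−p̂)(1/n₁+1/n₂)) = √(0.5421304·0.4578696·0.00341157) = √(0.000846837) = 0.0291005.
z = (0.4860215 − 0.5750315)/0.0291005 = -0.0890100/0.0291005 = -3.0587.
p-value = P(Z > -3.059) ≈ 0.9989.

z = -3.0587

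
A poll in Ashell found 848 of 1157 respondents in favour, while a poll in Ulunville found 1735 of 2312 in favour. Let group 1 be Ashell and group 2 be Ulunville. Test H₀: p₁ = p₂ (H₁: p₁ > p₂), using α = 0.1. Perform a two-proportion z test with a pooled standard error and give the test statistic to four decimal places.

z = -1.1145

p̂₁ = 848/1157 ≈ 0.7329300, p̂₂ = 1735/2312 ≈ 0.7504325.
Pooled p̂ = (848+1735)/(1157+2312) = 2583/3469 = 0.7445950.
SE = √(0.190173 × 0.00129683) = 0.0157042.
z = (0.7329300 − 0.7504325)/0.0157042 = -0.0175025/0.0157042 = -1.1145.
p-value = P(Z > -1.115) ≈ 0.8675, so at α = 0.1 we fail to reject H₀.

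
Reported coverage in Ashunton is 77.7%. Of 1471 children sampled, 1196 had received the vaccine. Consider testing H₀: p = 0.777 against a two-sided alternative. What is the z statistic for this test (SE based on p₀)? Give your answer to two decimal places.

z = 3.32

p̂ = 1196/1471 ≈ 0.81305.
Standard error under H₀: √(0.777×0.223/1471) = 0.01085.
z = (0.81305 − 0.777)/0.01085 = 0.03605/0.01085 = 3.32.
p-value = 2·P(Z > 3.322) ≈ 0.0009.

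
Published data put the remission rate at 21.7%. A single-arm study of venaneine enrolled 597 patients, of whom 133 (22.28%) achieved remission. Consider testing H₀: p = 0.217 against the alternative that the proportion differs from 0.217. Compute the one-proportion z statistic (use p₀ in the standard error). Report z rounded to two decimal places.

p̂ = 133/597 = 0.2228.
SE = √(p₀(1−p₀)/n) = √(0.16991/597) = 0.0169.
z = (0.2228 − 0.217)/0.0169 = 0.0058/0.0169 = 0.34.

z = 0.34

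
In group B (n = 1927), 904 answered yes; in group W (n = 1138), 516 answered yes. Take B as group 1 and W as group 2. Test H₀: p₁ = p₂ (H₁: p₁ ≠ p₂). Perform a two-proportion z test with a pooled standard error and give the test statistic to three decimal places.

p̂₁ = 904/1927 = 0.46912, p̂₂ = 516/1138 = 0.45343.
Pooled p̂ = (904+516)/(1927+1138) = 1420/3065 = 0.46330.
SE = √(p̂(1−p̂)(1/n₁+1/n₂)) = √(0.46330·0.53670·0.00139768) = √(0.000347536) = 0.01864.
z = (0.46912 − 0.45343)/0.01864 = 0.01569/0.01864 = 0.842.

z = 0.842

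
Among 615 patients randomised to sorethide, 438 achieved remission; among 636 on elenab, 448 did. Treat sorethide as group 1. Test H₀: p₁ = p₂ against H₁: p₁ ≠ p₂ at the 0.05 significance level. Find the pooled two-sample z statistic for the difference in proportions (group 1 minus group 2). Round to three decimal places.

z = 0.303

p̂₁ = 438/615 = 0.71220, p̂₂ = 448/636 = 0.70440.
Pooled p̂ = (438+448)/(615+636) = 886/1251 = 0.70823.
SE = √(p̂(1−p̂)(1/n₁+1/n₂)) = √(0.70823·0.29177·0.00319834) = √(0.000660902) = 0.02571.
z = (0.71220 − 0.70440)/0.02571 = 0.00780/0.02571 = 0.303.
Two-sided p-value ≈ 2·Φ(−0.303) = 0.7618; since p > α = 0.05, fail to reject H₀.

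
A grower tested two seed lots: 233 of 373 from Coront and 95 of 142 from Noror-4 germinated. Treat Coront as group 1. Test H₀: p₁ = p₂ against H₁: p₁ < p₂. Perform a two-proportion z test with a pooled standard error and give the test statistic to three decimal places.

p̂₁ = 233/373 = 0.62466, p̂₂ = 95/142 = 0.66901.
Pooled p̂ = (233+95)/(373+142) = 328/515 = 0.63689.
SE = √(0.23126 × 0.00972322) = 0.04742.
z = (0.62466 − 0.66901)/0.04742 = -0.04435/0.04742 = -0.935.
p-value = P(Z < -0.935) ≈ 0.1748.

z = -0.935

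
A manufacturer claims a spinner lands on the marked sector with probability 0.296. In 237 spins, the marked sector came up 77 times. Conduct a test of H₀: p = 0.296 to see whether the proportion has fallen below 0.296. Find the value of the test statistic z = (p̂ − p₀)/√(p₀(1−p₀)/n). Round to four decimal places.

z = 0.9744

p̂ = 77/237 ≈ 0.3248945.
SE = √(p₀(1−p₀)/n) = √(0.20838/237) = 0.0296523.
z = (0.3248945 − 0.296)/0.0296523 = 0.0288945/0.0296523 = 0.9744.
p-value = P(Z < 0.974) ≈ 0.8351.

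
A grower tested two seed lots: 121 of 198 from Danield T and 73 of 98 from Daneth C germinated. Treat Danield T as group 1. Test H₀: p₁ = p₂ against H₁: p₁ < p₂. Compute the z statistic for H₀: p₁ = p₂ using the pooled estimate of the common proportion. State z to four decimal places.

p̂₁ = 121/198 ≈ 0.611111, p̂₂ = 73/98 ≈ 0.744898.
Pooled p̂ = (121+73)/(198+98) = 194/296 = 0.655405.
SE = √(p̂(1−p̂)(1/n₁+1/n₂)) = √(0.655405·0.344595·0.0152546) = √(0.00344524) = 0.058696.
z = (0.611111 − 0.744898)/0.058696 = -0.133787/0.058696 = -2.2793.
p-value = P(Z < -2.279) ≈ 0.0113.

z = -2.2793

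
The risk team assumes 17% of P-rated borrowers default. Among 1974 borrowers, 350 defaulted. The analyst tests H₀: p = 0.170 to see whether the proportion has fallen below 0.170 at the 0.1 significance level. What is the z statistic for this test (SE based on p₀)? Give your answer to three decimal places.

p̂ = 350/1974 = 0.17730.
SE = √(p₀(1−p₀)/n) = √(0.1411/1974) = 0.00845.
z = (0.17730 − 0.17)/0.00845 = 0.00730/0.00845 = 0.864.
p-value = P(Z < 0.864) ≈ 0.8062. With α = 0.1, fail to reject H₀.

z = 0.864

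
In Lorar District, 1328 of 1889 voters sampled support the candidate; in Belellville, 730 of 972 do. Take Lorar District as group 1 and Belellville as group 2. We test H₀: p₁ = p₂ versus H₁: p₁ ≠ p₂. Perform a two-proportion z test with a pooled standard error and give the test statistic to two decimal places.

z = -2.71

p̂₁ = 1328/1889 ≈ 0.7030, p̂₂ = 730/972 ≈ 0.7510.
Pooled p̂ = (1328+730)/(1889+972) = 2058/2861 = 0.7193.
SE = √(0.201895 × 0.00155819) = 0.0177.
z = (0.7030 − 0.7510)/0.0177 = -0.0480/0.0177 = -2.71.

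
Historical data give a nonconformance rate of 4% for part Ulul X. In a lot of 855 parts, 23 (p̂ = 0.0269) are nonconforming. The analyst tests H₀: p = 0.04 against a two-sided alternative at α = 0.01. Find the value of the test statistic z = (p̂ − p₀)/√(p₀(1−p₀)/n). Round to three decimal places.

p̂ = 23/855 ≈ 0.02690.
Under H₀, SE = √(0.04·0.96/855) = √(4.49123e-05) = 0.00670.
z = (0.02690 − 0.04)/0.00670 = -0.01310/0.00670 = -1.955.
p-value = 2·P(Z > 1.955) ≈ 0.0506; since p > α = 0.01, fail to reject H₀.

z = -1.955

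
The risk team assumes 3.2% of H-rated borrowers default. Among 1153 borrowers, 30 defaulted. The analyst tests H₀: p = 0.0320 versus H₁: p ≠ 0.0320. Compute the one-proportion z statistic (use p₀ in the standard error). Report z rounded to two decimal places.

z = -1.15

p̂ = 30/1153 ≈ 0.0260.
Under H₀, SE = √(0.032·0.968/1153) = √(2.68656e-05) = 0.0052.
z = (0.0260 − 0.032)/0.0052 = -0.0060/0.0052 = -1.15.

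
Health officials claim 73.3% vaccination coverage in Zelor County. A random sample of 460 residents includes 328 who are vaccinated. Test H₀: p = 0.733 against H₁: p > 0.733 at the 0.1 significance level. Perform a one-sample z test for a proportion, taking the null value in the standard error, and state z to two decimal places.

z = -0.97

p̂ = 328/460 = 0.7130.
SE = √(p₀(1−p₀)/n) = √(0.19571/460) = 0.0206.
z = (0.7130 − 0.733)/0.0206 = -0.0200/0.0206 = -0.97.
p-value = P(Z > -0.968) ≈ 0.8334; since p > α = 0.1, fail to reject H₀.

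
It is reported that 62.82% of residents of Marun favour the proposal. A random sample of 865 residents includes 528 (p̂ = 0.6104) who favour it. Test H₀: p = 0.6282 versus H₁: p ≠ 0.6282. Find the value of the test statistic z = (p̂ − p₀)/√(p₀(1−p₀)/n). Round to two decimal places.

z = -1.08

p̂ = 528/865 ≈ 0.61040.
Standard error under H₀: √(0.6282×0.3718/865) = 0.01643.
z = (0.61040 − 0.6282)/0.01643 = -0.01780/0.01643 = -1.08.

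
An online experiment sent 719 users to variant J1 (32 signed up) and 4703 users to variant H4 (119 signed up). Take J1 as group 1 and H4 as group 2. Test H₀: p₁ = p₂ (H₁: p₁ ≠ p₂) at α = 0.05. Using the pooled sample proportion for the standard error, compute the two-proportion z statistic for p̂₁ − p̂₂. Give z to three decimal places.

p̂₁ = 32/719 = 0.04451, p̂₂ = 119/4703 = 0.02530.
Pooled p̂ = (32+119)/(719+4703) = 151/5422 = 0.02785.
SE = √(p̂(1−p̂)(1/n₁+1/n₂)) = √(0.02785·0.97215·0.00160345) = √(4.34117e-05) = 0.00659.
z = (0.04451 − 0.02530)/0.00659 = 0.01921/0.00659 = 2.915.
p-value = 2·P(Z > 2.915) ≈ 0.0036, so at α = 0.05 we reject H₀.

z = 2.915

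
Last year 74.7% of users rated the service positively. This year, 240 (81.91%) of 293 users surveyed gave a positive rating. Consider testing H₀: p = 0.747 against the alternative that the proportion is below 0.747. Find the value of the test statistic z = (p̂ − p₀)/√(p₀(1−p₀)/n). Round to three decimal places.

z = 2.839

p̂ = 240/293 ≈ 0.81911.
SE = √(p₀(1−p₀)/n) = √(0.18899/293) = 0.02540.
z = (0.81911 − 0.747)/0.02540 = 0.07211/0.02540 = 2.839.
p-value = P(Z < 2.839) ≈ 0.9977.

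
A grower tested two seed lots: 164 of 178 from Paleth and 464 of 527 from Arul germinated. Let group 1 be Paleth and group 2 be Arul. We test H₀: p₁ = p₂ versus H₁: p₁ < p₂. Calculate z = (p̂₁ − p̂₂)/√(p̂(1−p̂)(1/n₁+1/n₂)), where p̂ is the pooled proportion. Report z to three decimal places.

p̂₁ = 164/178 = 0.92135, p̂₂ = 464/527 = 0.88046.
Pooled p̂ = (164+464)/(178+527) = 628/705 = 0.89078.
SE = √(p̂(1−p̂)(1/n₁+1/n₂)) = √(0.89078·0.10922·0.00751551) = √(0.000731191) = 0.02704.
z = (0.92135 − 0.88046)/0.02704 = 0.04089/0.02704 = 1.512.

z = 1.512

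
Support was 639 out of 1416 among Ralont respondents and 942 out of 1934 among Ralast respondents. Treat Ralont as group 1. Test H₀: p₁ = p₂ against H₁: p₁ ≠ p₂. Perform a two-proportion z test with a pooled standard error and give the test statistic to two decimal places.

p̂₁ = 639/1416 ≈ 0.4513, p̂₂ = 942/1934 ≈ 0.4871.
Pooled p̂ = (639+942)/(1416+1934) = 1581/3350 = 0.4719.
SE = √(p̂(1−p̂)(1/n₁+1/n₂)) = √(0.4719·0.5281·0.00122328) = √(0.000304856) = 0.0175.
z = (0.4513 − 0.4871)/0.0175 = -0.0358/0.0175 = -2.05.

z = -2.05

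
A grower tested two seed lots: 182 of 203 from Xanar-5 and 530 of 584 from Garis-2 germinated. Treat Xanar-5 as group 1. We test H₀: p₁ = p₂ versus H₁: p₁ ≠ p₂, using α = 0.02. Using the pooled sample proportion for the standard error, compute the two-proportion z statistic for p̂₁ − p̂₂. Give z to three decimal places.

p̂₁ = 182/203 = 0.89655, p̂₂ = 530/584 = 0.90753.
Pooled p̂ = (182+530)/(203+584) = 712/787 = 0.90470.
SE = √(0.0862168 × 0.00663844) = 0.02392.
z = (0.89655 − 0.90753)/0.02392 = -0.01098/0.02392 = -0.459.
p-value = 2·P(Z > 0.459) ≈ 0.6462, so at α = 0.02 we fail to reject H₀.

z = -0.459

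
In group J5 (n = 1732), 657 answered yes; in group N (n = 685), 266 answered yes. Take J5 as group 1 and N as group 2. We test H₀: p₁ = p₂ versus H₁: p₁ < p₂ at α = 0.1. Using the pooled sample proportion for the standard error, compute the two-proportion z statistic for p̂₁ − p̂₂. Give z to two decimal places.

z = -0.41

p̂₁ = 657/1732 = 0.3793, p̂₂ = 266/685 = 0.3883.
Pooled p̂ = (657+266)/(1732+685) = 923/2417 = 0.3819.
SE = √(p̂(1−p̂)(1/n₁+1/n₂)) = √(0.3819·0.6181·0.00203722) = √(0.000480881) = 0.0219.
z = (0.3793 − 0.3883)/0.0219 = -0.0090/0.0219 = -0.41.
p-value = P(Z < -0.410) ≈ 0.3409; since p > α = 0.1, fail to reject H₀.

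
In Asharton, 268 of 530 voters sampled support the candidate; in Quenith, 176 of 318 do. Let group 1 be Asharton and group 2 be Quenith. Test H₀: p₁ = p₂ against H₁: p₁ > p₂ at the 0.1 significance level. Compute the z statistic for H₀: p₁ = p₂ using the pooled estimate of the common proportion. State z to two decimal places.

p̂₁ = 268/530 = 0.5057, p̂₂ = 176/318 = 0.5535.
Pooled p̂ = (268+176)/(530+318) = 444/848 = 0.5236.
SE = √(0.249444 × 0.00503145) = 0.0354.
z = (0.5057 − 0.5535)/0.0354 = -0.0478/0.0354 = -1.35.
p-value = P(Z > -1.349) ≈ 0.9114, so at α = 0.1 we fail to reject H₀.

z = -1.35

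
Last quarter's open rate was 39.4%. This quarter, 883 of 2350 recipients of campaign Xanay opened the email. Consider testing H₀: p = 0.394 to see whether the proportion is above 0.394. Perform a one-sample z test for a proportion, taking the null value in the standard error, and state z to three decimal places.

z = -1.811

p̂ = 883/2350 = 0.375745.
Under H₀, SE = √(0.394·0.606/2350) = √(0.000101602) = 0.010080.
z = (0.375745 − 0.394)/0.010080 = -0.018255/0.010080 = -1.811.
p-value = P(Z > -1.811) ≈ 0.9649.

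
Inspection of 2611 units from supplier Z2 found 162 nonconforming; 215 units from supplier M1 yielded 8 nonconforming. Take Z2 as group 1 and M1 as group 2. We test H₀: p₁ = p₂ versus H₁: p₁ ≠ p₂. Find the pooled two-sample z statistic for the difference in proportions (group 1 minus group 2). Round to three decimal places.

p̂₁ = 162/2611 = 0.06205, p̂₂ = 8/215 = 0.03721.
Pooled p̂ = (162+8)/(2611+215) = 170/2826 = 0.06016.
SE = √(p̂(1−p̂)(1/n₁+1/n₂)) = √(0.06016·0.93984·0.00503416) = √(0.000284616) = 0.01687.
z = (0.06205 − 0.03721)/0.01687 = 0.02484/0.01687 = 1.472.

z = 1.472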